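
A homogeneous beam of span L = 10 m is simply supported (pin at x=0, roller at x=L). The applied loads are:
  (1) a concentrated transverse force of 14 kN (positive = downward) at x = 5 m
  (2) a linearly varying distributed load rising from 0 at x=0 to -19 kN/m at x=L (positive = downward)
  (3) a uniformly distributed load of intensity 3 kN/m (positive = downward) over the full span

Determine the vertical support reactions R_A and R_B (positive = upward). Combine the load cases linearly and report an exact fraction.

R_A = -29/3 kN, R_B = -124/3 kN

Load 1 — point force P=14 kN at a=5 m (b=L-a=5):
  R_A = Pb/L = 14·5/10 = 7 kN
  R_B = Pa/L = 14·5/10 = 7 kN
Load 2 — triangular load w₀=-19 kN/m (0→w₀ over full span):
  R_A = w₀L/6 = (-19)·10/6 = -95/3 kN
  R_B = w₀L/3 = (-19)·10/3 = -190/3 kN
Load 3 — uniform load w=3 kN/m over full span:
  R_A = wL/2 = 3·10/2 = 15 kN
  R_B = wL/2 = 3·10/2 = 15 kN
Superposition: R_A = -29/3 kN, R_B = -124/3 kN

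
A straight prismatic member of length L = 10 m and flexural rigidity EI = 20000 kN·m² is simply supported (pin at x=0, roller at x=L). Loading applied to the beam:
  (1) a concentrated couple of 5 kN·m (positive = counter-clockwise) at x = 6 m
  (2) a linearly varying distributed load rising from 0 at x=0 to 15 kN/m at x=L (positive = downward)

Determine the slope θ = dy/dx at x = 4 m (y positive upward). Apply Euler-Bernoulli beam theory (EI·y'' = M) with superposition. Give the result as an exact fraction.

θ(4) = -27/5000 rad

Load 1 — applied couple M₀=5 kN·m at a=6 m (b=L-a=4):
  θ_1 = (M₀x²/(2L)+C₁)/EI  [x≤a] with C₁=M₀(3b²-L²)/(6L)=-13/3 = (5·4²/(2·10)+(-13/3))/20000 = -1/60000 rad
Load 2 — triangular load w₀=15 kN/m (0→w₀ over full span):
  θ_2 = -w₀(7L⁴-30L²x²+15x⁴)/(360LEI) = -15·(7·10⁴-30·10²·4²+15·4⁴)/(360·10·20000) = -323/60000 rad
Superposition: θ = Σ θ_i = -27/5000 rad ≈ -0.005400 rad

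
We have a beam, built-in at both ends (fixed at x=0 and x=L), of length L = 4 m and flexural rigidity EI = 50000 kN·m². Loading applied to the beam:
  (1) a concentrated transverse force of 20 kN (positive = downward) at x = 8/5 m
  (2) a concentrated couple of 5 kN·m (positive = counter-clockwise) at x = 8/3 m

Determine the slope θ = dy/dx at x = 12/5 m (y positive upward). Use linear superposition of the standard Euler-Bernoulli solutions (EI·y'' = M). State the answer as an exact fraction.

θ(12/5) = 637/7812500 rad

Load 1 — point force P=20 kN at a=8/5 m (b=L-a=12/5):
  θ_1 = Pa²(L-x)(2bL-(3b+a)(L-x))/(2L³EI)  [x>a] = 20·(8/5)²·(4-(12/5))·(2·(12/5)·4-(3·(12/5)+(8/5))·(4-(12/5)))/(2·4³·50000) = 128/1953125 rad
Load 2 — applied couple M₀=5 kN·m at a=8/3 m (b=L-a=4/3):
  θ_2 = (R_Ax²/2 - M_Ax)/EI  [x≤a] with R_A=5/3, M_A=5/3 = ((5/3)·(12/5)²/2 - (5/3)·(12/5))/50000 = 1/62500 rad
Superposition: θ = Σ θ_i = 637/7812500 rad ≈ 0.000082 rad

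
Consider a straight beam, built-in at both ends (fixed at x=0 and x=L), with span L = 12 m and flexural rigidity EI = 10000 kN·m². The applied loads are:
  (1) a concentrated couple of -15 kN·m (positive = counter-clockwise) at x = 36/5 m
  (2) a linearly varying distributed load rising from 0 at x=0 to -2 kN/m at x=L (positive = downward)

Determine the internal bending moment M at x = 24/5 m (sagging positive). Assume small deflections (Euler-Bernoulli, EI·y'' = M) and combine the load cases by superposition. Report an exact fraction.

Load 1 — applied couple M₀=-15 kN·m at a=36/5 m (b=L-a=24/5):
  M_1 = R_Ax - M_A  [x≤a] with R_A=-9/5, M_A=-24/5 = (-9/5)·(24/5) - (-24/5) = -96/25 kN·m
Load 2 — triangular load w₀=-2 kN/m (0→w₀ over full span):
  M_2 = 3w₀Lx/20 - w₀L²/30 - w₀x³/(6L) = 3·(-2)·12·(24/5)/20 - (-2)·12²/30 - (-2)·(24/5)³/(6·12) = -576/125 kN·m
Superposition: M = Σ M_i = -1056/125 kN·m ≈ -8.448000 kN·m

M(24/5) = -1056/125 kN·m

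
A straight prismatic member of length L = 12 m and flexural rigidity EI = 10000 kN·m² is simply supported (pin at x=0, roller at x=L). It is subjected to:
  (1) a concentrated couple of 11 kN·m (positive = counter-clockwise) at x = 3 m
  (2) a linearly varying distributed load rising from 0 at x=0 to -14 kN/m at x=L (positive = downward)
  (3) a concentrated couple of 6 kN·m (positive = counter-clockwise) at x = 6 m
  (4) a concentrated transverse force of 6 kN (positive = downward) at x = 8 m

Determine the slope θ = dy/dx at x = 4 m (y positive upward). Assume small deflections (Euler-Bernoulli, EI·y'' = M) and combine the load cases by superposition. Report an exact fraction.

Load 1 — applied couple M₀=11 kN·m at a=3 m (b=L-a=9):
  θ_1 = (M₀x²/(2L)-M₀(x-a)+C₁)/EI  [x>a] with C₁=M₀(3b²-L²)/(6L)=121/8 = (11·4²/(2·12)-11·(4-3)+(121/8))/10000 = 11/9600 rad
Load 2 — triangular load w₀=-14 kN/m (0→w₀ over full span):
  θ_2 = -w₀(7L⁴-30L²x²+15x⁴)/(360LEI) = -(-14)·(7·12⁴-30·12²·4²+15·4⁴)/(360·12·10000) = 728/28125 rad
Load 3 — applied couple M₀=6 kN·m at a=6 m (b=L-a=6):
  θ_3 = (M₀x²/(2L)+C₁)/EI  [x≤a] with C₁=M₀(3b²-L²)/(6L)=-3 = (6·4²/(2·12)+(-3))/10000 = 1/10000 rad
Load 4 — point force P=6 kN at a=8 m (b=L-a=4):
  θ_4 = -Pb(L²-b²-3x²)/(6LEI)  [x≤a] = -6·4·(12²-4²-3·4²)/(6·12·10000) = -1/375 rad
Superposition: θ = Σ θ_i = 88069/3600000 rad ≈ 0.024464 rad

θ(4) = 88069/3600000 rad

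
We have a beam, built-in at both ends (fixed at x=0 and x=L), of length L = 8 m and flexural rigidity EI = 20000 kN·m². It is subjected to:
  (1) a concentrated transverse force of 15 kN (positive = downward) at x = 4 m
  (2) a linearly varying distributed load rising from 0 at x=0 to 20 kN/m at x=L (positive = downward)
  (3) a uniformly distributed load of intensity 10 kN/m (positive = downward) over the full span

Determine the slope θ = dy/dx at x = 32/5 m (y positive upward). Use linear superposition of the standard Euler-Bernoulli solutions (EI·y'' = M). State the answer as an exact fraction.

θ(32/5) = 4643/937500 rad

Load 1 — point force P=15 kN at a=4 m (b=L-a=4):
  θ_1 = Pa²(L-x)(2bL-(3b+a)(L-x))/(2L³EI)  [x>a] = 15·4²·(8-(32/5))·(2·4·8-(3·4+4)·(8-(32/5)))/(2·8³·20000) = 9/12500 rad
Load 2 — triangular load w₀=20 kN/m (0→w₀ over full span):
  θ_2 = -w₀(2x(L-x)(L-2x)(x+2L)+x²(L-x)²)/(120LEI) = -20·(2·(32/5)·(8-(32/5))·(8-2·(32/5))·((32/5)+2·8)+(32/5)²·(8-(32/5))²)/(120·8·20000) = 512/234375 rad
Load 3 — uniform load w=10 kN/m over full span:
  θ_3 = -wx(L-x)(L-2x)/(12EI) = -10·(32/5)·(8-(32/5))·(8-2·(32/5))/(12·20000) = 32/15625 rad
Superposition: θ = Σ θ_i = 4643/937500 rad ≈ 0.004953 rad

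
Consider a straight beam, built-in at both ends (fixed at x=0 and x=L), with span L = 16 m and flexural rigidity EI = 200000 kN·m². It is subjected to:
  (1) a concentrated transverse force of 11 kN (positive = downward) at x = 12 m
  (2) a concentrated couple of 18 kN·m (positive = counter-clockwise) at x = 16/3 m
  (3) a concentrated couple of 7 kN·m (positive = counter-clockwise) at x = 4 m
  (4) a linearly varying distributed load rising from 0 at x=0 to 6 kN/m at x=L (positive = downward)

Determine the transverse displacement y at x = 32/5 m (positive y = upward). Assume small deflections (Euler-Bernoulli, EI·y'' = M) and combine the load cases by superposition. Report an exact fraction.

y(32/5) = -2714833/1171875000 m

Load 1 — point force P=11 kN at a=12 m (b=L-a=4):
  y_1 = -Pb²x²(3aL-(3a+b)x)/(6L³EI)  [x≤a] = -11·4²·(32/5)²·(3·12·16-(3·12+4)·(32/5))/(6·16³·200000) = -22/46875 m
Load 2 — applied couple M₀=18 kN·m at a=16/3 m (b=L-a=32/3):
  y_2 = (R_Ax³/6 - M_Ax²/2 - M₀(x-a)²/2)/EI  [x>a] with R_A=3/2, M_A=0 = ((3/2)·(32/5)³/6 - 0·(32/5)²/2 - 18·((32/5)-(16/3))²/2)/200000 = 108/390625 m
Load 3 — applied couple M₀=7 kN·m at a=4 m (b=L-a=12):
  y_3 = (R_Ax³/6 - M_Ax²/2 - M₀(x-a)²/2)/EI  [x>a] with R_A=63/128, M_A=-21/16 = ((63/128)·(32/5)³/6 - (-21/16)·(32/5)²/2 - 7·((32/5)-4)²/2)/200000 = 441/3125000 m
Load 4 — triangular load w₀=6 kN/m (0→w₀ over full span):
  y_4 = -w₀x²(L-x)²(x+2L)/(120LEI) = -6·(32/5)²·(16-(32/5))²·((32/5)+2·16)/(120·16·200000) = -110592/48828125 m
Superposition: y = Σ y_i = -2714833/1171875000 m ≈ -0.002317 m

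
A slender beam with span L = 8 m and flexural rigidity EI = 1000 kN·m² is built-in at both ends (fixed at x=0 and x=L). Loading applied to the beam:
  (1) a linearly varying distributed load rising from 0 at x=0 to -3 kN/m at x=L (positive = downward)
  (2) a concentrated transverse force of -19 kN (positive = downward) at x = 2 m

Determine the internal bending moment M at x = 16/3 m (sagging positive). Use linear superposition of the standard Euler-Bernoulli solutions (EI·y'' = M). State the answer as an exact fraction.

Load 1 — triangular load w₀=-3 kN/m (0→w₀ over full span):
  M_1 = 3w₀Lx/20 - w₀L²/30 - w₀x³/(6L) = 3·(-3)·8·(16/3)/20 - (-3)·8²/30 - (-3)·(16/3)³/(6·8) = -448/135 kN·m
Load 2 — point force P=-19 kN at a=2 m (b=L-a=6):
  M_2 = Pa²(a+3b)(L-x)/L³ - Pa²b/L²  [x>a] = (-19)·2²·(2+3·6)·(8-(16/3))/8³ - (-19)·2²·6/8² = -19/24 kN·m
Superposition: M = Σ M_i = -4439/1080 kN·m ≈ -4.110185 kN·m

M(16/3) = -4439/1080 kN·m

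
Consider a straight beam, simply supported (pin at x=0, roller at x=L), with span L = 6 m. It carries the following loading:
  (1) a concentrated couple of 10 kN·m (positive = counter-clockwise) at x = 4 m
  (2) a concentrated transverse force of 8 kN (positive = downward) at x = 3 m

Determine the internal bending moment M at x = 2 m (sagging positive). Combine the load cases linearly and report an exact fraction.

M(2) = 34/3 kN·m

Load 1 — applied couple M₀=10 kN·m at a=4 m (b=L-a=2):
  M_1 = M₀x/L  [x≤a] = 10·2/6 = 10/3 kN·m
Load 2 — point force P=8 kN at a=3 m (b=L-a=3):
  M_2 = Pbx/L  [x≤a] = 8·3·2/6 = 8 kN·m
Superposition: M = Σ M_i = 34/3 kN·m ≈ 11.333333 kN·m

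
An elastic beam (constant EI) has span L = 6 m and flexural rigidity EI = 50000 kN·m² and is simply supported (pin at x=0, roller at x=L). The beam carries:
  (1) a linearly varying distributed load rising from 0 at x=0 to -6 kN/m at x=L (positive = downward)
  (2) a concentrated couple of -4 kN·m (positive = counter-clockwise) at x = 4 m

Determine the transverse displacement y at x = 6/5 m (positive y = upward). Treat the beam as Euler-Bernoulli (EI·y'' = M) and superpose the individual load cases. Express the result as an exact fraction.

Load 1 — triangular load w₀=-6 kN/m (0→w₀ over full span):
  y_1 = -w₀x(7L⁴-10L²x²+3x⁴)/(360LEI) = -(-6)·(6/5)·(7·6⁴-10·6²·(6/5)²+3·(6/5)⁴)/(360·6·50000) = 27864/48828125 m
Load 2 — applied couple M₀=-4 kN·m at a=4 m (b=L-a=2):
  y_2 = (M₀x³/(6L)+C₁x)/EI  [x≤a] with C₁=M₀(3b²-L²)/(6L)=8/3 = ((-4)·(6/5)³/(6·6)+(8/3)·(6/5))/50000 = 47/781250 m
Superposition: y = Σ y_i = 61603/97656250 m ≈ 0.000631 m

y(6/5) = 61603/97656250 m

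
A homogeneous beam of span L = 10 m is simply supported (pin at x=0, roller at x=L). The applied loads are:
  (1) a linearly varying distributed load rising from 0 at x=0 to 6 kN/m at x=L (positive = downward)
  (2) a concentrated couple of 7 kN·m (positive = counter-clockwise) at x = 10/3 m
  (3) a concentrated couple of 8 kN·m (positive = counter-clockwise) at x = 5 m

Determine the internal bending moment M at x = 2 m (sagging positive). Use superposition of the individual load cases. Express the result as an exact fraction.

Load 1 — triangular load w₀=6 kN/m (0→w₀ over full span):
  M_1 = w₀Lx/6 - w₀x³/(6L) = 6·10·2/6 - 6·2³/(6·10) = 96/5 kN·m
Load 2 — applied couple M₀=7 kN·m at a=10/3 m (b=L-a=20/3):
  M_2 = M₀x/L  [x≤a] = 7·2/10 = 7/5 kN·m
Load 3 — applied couple M₀=8 kN·m at a=5 m (b=L-a=5):
  M_3 = M₀x/L  [x≤a] = 8·2/10 = 8/5 kN·m
Superposition: M = Σ M_i = 111/5 kN·m ≈ 22.200000 kN·m

M(2) = 111/5 kN·m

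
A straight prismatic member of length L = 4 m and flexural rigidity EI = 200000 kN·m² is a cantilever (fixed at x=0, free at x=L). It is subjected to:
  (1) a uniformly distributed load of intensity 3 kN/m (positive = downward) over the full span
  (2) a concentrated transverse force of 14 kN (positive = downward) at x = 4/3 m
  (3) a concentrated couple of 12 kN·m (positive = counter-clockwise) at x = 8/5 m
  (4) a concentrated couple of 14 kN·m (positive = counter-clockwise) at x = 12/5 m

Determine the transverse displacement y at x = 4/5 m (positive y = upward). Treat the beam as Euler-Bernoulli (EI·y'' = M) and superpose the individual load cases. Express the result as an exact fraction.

Load 1 — uniform load w=3 kN/m over full span:
  y_1 = -wx²(x²-4Lx+6L²)/(24EI) = -3·(4/5)²·((4/5)²-4·4·(4/5)+6·4²)/(24·200000) = -131/3906250 m
Load 2 — point force P=14 kN at a=4/3 m (b=L-a=8/3):
  y_2 = -Px²(3a-x)/(6EI)  [x≤a] = -14·(4/5)²·(3·(4/3)-(4/5))/(6·200000) = -28/1171875 m
Load 3 — applied couple M₀=12 kN·m at a=8/5 m (b=L-a=12/5):
  y_3 = M₀x²/(2EI)  [x≤a] = 12·(4/5)²/(2·200000) = 3/156250 m
Load 4 — applied couple M₀=14 kN·m at a=12/5 m (b=L-a=8/5):
  y_4 = M₀x²/(2EI)  [x≤a] = 14·(4/5)²/(2·200000) = 7/312500 m
Superposition: y = Σ y_i = -371/23437500 m ≈ -0.000016 m

y(4/5) = -371/23437500 m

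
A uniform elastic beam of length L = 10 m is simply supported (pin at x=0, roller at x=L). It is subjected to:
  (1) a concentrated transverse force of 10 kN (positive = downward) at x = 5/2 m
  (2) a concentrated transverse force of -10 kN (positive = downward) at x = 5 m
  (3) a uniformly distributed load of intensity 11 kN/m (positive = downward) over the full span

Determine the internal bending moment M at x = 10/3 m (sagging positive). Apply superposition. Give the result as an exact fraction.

M(10/3) = 1100/9 kN·m

Load 1 — point force P=10 kN at a=5/2 m (b=L-a=15/2):
  M_1 = Pa(L-x)/L  [x>a] = 10·(5/2)·(10-(10/3))/10 = 50/3 kN·m
Load 2 — point force P=-10 kN at a=5 m (b=L-a=5):
  M_2 = Pbx/L  [x≤a] = (-10)·5·(10/3)/10 = -50/3 kN·m
Load 3 — uniform load w=11 kN/m over full span:
  M_3 = wx(L-x)/2 = 11·(10/3)·(10-(10/3))/2 = 1100/9 kN·m
Superposition: M = Σ M_i = 1100/9 kN·m ≈ 122.222222 kN·m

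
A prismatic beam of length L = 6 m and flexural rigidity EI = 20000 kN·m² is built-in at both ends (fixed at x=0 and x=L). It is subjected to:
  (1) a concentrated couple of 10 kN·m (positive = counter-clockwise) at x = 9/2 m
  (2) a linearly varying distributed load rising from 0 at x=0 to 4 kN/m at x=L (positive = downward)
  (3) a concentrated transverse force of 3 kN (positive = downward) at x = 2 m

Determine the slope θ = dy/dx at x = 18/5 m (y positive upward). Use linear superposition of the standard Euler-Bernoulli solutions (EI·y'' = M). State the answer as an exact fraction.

θ(18/5) = 4053/25000000 rad

Load 1 — applied couple M₀=10 kN·m at a=9/2 m (b=L-a=3/2):
  θ_1 = (R_Ax²/2 - M_Ax)/EI  [x≤a] with R_A=15/8, M_A=25/8 = ((15/8)·(18/5)²/2 - (25/8)·(18/5))/20000 = 9/200000 rad
Load 2 — triangular load w₀=4 kN/m (0→w₀ over full span):
  θ_2 = -w₀(2x(L-x)(L-2x)(x+2L)+x²(L-x)²)/(120LEI) = -4·(2·(18/5)·(6-(18/5))·(6-2·(18/5))·((18/5)+2·6)+(18/5)²·(6-(18/5))²)/(120·6·20000) = 27/390625 rad
Load 3 — point force P=3 kN at a=2 m (b=L-a=4):
  θ_3 = Pa²(L-x)(2bL-(3b+a)(L-x))/(2L³EI)  [x>a] = 3·2²·(6-(18/5))·(2·4·6-(3·4+2)·(6-(18/5)))/(2·6³·20000) = 3/62500 rad
Superposition: θ = Σ θ_i = 4053/25000000 rad ≈ 0.000162 rad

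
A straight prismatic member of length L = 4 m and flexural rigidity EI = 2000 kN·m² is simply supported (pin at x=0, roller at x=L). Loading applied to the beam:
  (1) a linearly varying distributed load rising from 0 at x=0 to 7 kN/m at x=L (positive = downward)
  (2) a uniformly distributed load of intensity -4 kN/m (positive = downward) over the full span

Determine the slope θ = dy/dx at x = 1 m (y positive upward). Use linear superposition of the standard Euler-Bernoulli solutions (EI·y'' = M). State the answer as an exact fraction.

Load 1 — triangular load w₀=7 kN/m (0→w₀ over full span):
  θ_1 = -w₀(7L⁴-30L²x²+15x⁴)/(360LEI) = -7·(7·4⁴-30·4²·1²+15·1⁴)/(360·4·2000) = -9289/2880000 rad
Load 2 — uniform load w=-4 kN/m over full span:
  θ_2 = -w(L³-6Lx²+4x³)/(24EI) = -(-4)·(4³-6·4·1²+4·1³)/(24·2000) = 11/3000 rad
Superposition: θ = Σ θ_i = 1271/2880000 rad ≈ 0.000441 rad

θ(1) = 1271/2880000 rad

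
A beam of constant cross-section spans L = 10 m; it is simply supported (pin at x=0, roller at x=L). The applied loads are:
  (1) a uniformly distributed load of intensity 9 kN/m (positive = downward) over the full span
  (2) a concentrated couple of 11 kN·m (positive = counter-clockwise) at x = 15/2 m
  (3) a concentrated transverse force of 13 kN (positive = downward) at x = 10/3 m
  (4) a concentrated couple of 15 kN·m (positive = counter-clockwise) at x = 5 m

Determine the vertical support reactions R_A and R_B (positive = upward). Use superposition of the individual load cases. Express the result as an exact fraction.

R_A = 844/15 kN, R_B = 701/15 kN

Load 1 — uniform load w=9 kN/m over full span:
  R_A = wL/2 = 9·10/2 = 45 kN
  R_B = wL/2 = 9·10/2 = 45 kN
Load 2 — applied couple M₀=11 kN·m at a=15/2 m (b=L-a=5/2):
  R_A = M₀/L = 11/10 kN
  R_B = -M₀/L = -11/10 kN
Load 3 — point force P=13 kN at a=10/3 m (b=L-a=20/3):
  R_A = Pb/L = 13·(20/3)/10 = 26/3 kN
  R_B = Pa/L = 13·(10/3)/10 = 13/3 kN
Load 4 — applied couple M₀=15 kN·m at a=5 m (b=L-a=5):
  R_A = M₀/L = 15/10 = 3/2 kN
  R_B = -M₀/L = -15/10 = -3/2 kN
Superposition: R_A = 844/15 kN, R_B = 701/15 kN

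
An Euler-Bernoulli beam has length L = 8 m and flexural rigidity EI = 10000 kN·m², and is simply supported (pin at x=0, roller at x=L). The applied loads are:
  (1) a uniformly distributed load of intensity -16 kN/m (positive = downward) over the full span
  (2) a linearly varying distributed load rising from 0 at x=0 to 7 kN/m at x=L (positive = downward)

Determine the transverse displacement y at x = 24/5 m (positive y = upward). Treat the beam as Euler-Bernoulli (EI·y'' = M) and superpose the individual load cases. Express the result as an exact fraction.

y(24/5) = 1850368/29296875 m

Load 1 — uniform load w=-16 kN/m over full span:
  y_1 = -wx(L³-2Lx²+x³)/(24EI) = -(-16)·(24/5)·(8³-2·8·(24/5)²+(24/5)³)/(24·10000) = 31744/390625 m
Load 2 — triangular load w₀=7 kN/m (0→w₀ over full span):
  y_2 = -w₀x(7L⁴-10L²x²+3x⁴)/(360LEI) = -7·(24/5)·(7·8⁴-10·8²·(24/5)²+3·(24/5)⁴)/(360·8·10000) = -530432/29296875 m
Superposition: y = Σ y_i = 1850368/29296875 m ≈ 0.063159 m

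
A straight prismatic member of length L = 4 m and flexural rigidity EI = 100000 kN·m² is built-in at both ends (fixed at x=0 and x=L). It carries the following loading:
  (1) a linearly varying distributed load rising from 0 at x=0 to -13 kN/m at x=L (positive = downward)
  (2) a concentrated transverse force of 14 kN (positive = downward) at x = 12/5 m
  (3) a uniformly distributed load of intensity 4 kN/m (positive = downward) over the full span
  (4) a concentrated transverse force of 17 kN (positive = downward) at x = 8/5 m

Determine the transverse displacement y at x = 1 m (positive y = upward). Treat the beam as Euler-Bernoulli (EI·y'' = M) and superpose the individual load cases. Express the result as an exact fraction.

Load 1 — triangular load w₀=-13 kN/m (0→w₀ over full span):
  y_1 = -w₀x²(L-x)²(x+2L)/(120LEI) = -(-13)·1²·(4-1)²·(1+2·4)/(120·4·100000) = 351/16000000 m
Load 2 — point force P=14 kN at a=12/5 m (b=L-a=8/5):
  y_2 = -Pb²x²(3aL-(3a+b)x)/(6L³EI)  [x≤a] = -14·(8/5)²·1²·(3·(12/5)·4-(3·(12/5)+(8/5))·1)/(6·4³·100000) = -7/375000 m
Load 3 — uniform load w=4 kN/m over full span:
  y_3 = -wx²(L-x)²/(24EI) = -4·1²·(4-1)²/(24·100000) = -3/200000 m
Load 4 — point force P=17 kN at a=8/5 m (b=L-a=12/5):
  y_4 = -Pb²x²(3aL-(3a+b)x)/(6L³EI)  [x≤a] = -17·(12/5)²·1²·(3·(8/5)·4-(3·(8/5)+(12/5))·1)/(6·4³·100000) = -153/5000000 m
Superposition: y = Σ y_i = -10159/240000000 m ≈ -0.000042 m

y(1) = -10159/240000000 m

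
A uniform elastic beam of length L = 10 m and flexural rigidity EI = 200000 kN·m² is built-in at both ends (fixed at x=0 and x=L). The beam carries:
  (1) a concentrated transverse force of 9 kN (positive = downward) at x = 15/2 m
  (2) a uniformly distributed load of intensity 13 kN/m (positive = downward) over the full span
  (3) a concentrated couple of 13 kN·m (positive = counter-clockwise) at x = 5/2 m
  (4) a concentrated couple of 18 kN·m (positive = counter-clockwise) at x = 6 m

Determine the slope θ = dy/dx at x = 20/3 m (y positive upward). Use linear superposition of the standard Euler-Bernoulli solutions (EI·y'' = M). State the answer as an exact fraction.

θ(20/3) = 275903/648000000 rad

Load 1 — point force P=9 kN at a=15/2 m (b=L-a=5/2):
  θ_1 = -Pb²x(2aL-(3a+b)x)/(2L³EI)  [x≤a] = -9·(5/2)²·(20/3)·(2·(15/2)·10-(3·(15/2)+(5/2))·(20/3))/(2·10³·200000) = 1/64000 rad
Load 2 — uniform load w=13 kN/m over full span:
  θ_2 = -wx(L-x)(L-2x)/(12EI) = -13·(20/3)·(10-(20/3))·(10-2·(20/3))/(12·200000) = 13/32400 rad
Load 3 — applied couple M₀=13 kN·m at a=5/2 m (b=L-a=15/2):
  θ_3 = (R_Ax²/2 - M_Ax - M₀(x-a))/EI  [x>a] with R_A=117/80, M_A=-39/16 = ((117/80)·(20/3)²/2 - (-39/16)·(20/3) - 13·((20/3)-(5/2)))/200000 = -13/480000 rad
Load 4 — applied couple M₀=18 kN·m at a=6 m (b=L-a=4):
  θ_4 = (R_Ax²/2 - M_Ax - M₀(x-a))/EI  [x>a] with R_A=324/125, M_A=144/25 = ((324/125)·(20/3)²/2 - (144/25)·(20/3) - 18·((20/3)-6))/200000 = 9/250000 rad
Superposition: θ = Σ θ_i = 275903/648000000 rad ≈ 0.000426 rad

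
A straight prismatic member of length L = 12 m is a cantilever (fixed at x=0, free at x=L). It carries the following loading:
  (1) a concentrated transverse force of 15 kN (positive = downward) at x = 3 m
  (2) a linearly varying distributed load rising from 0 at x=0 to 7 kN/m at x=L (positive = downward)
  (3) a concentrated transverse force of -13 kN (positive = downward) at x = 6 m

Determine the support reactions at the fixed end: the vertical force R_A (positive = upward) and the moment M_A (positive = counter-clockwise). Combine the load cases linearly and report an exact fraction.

R_A = 44 kN, M_A = 303 kN·m

Load 1 — point force P=15 kN at a=3 m (b=L-a=9):
  R_A = P = 15 kN
  M_A = Pa = 15·3 = 45 kN·m
Load 2 — triangular load w₀=7 kN/m (0→w₀ over full span):
  R_A = w₀L/2 = 7·12/2 = 42 kN
  M_A = w₀L²/3 = 7·12²/3 = 336 kN·m
Load 3 — point force P=-13 kN at a=6 m (b=L-a=6):
  R_A = P = (-13) = -13 kN
  M_A = Pa = (-13)·6 = -78 kN·m
Superposition: R_A = 44 kN, M_A = 303 kN·m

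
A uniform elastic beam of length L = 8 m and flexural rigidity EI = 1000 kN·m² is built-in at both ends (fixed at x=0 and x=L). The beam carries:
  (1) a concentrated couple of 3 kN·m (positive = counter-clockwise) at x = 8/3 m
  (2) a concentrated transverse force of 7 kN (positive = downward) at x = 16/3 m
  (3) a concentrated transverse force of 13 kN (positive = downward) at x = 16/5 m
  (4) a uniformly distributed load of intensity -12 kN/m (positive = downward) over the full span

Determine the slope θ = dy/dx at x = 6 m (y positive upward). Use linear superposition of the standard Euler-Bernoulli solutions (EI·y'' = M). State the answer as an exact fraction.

θ(6) = -35957/1125000 rad

Load 1 — applied couple M₀=3 kN·m at a=8/3 m (b=L-a=16/3):
  θ_1 = (R_Ax²/2 - M_Ax - M₀(x-a))/EI  [x>a] with R_A=1/2, M_A=0 = ((1/2)·6²/2 - 0·6 - 3·(6-(8/3)))/1000 = -1/1000 rad
Load 2 — point force P=7 kN at a=16/3 m (b=L-a=8/3):
  θ_2 = Pa²(L-x)(2bL-(3b+a)(L-x))/(2L³EI)  [x>a] = 7·(16/3)²·(8-6)·(2·(8/3)·8-(3·(8/3)+(16/3))·(8-6))/(2·8³·1000) = 7/1125 rad
Load 3 — point force P=13 kN at a=16/5 m (b=L-a=24/5):
  θ_3 = Pa²(L-x)(2bL-(3b+a)(L-x))/(2L³EI)  [x>a] = 13·(16/5)²·(8-6)·(2·(24/5)·8-(3·(24/5)+(16/5))·(8-6))/(2·8³·1000) = 169/15625 rad
Load 4 — uniform load w=-12 kN/m over full span:
  θ_4 = -wx(L-x)(L-2x)/(12EI) = -(-12)·6·(8-6)·(8-2·6)/(12·1000) = -6/125 rad
Superposition: θ = Σ θ_i = -35957/1125000 rad ≈ -0.031962 rad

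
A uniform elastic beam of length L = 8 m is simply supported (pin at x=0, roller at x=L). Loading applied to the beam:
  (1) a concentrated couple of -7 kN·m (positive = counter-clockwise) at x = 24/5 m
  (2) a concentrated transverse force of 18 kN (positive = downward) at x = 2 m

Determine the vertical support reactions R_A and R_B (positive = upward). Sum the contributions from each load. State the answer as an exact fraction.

Load 1 — applied couple M₀=-7 kN·m at a=24/5 m (b=L-a=16/5):
  R_A = M₀/L = (-7)/8 = -7/8 kN
  R_B = -M₀/L = -(-7)/8 = 7/8 kN
Load 2 — point force P=18 kN at a=2 m (b=L-a=6):
  R_A = Pb/L = 18·6/8 = 27/2 kN
  R_B = Pa/L = 18·2/8 = 9/2 kN
Superposition: R_A = 101/8 kN, R_B = 43/8 kN

R_A = 101/8 kN, R_B = 43/8 kN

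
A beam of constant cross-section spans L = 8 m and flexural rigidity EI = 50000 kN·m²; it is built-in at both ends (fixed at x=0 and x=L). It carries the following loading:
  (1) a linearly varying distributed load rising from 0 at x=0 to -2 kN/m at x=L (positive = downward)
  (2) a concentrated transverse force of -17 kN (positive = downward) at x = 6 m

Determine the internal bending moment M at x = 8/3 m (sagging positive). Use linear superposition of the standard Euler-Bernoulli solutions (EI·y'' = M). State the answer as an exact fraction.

M(8/3) = -6647/3240 kN·m

Load 1 — triangular load w₀=-2 kN/m (0→w₀ over full span):
  M_1 = 3w₀Lx/20 - w₀L²/30 - w₀x³/(6L) = 3·(-2)·8·(8/3)/20 - (-2)·8²/30 - (-2)·(8/3)³/(6·8) = -544/405 kN·m
Load 2 — point force P=-17 kN at a=6 m (b=L-a=2):
  M_2 = Pb²(3a+b)x/L³ - Pab²/L²  [x≤a] = (-17)·2²·(3·6+2)·(8/3)/8³ - (-17)·6·2²/8² = -17/24 kN·m
Superposition: M = Σ M_i = -6647/3240 kN·m ≈ -2.051543 kN·m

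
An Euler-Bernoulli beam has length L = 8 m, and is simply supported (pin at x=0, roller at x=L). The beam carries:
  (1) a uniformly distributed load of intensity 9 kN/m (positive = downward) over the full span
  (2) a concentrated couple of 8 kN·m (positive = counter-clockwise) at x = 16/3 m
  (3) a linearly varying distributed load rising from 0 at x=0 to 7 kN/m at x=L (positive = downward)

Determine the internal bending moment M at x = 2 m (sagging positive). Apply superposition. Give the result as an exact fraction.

M(2) = 147/2 kN·m

Load 1 — uniform load w=9 kN/m over full span:
  M_1 = wx(L-x)/2 = 9·2·(8-2)/2 = 54 kN·m
Load 2 — applied couple M₀=8 kN·m at a=16/3 m (b=L-a=8/3):
  M_2 = M₀x/L  [x≤a] = 8·2/8 = 2 kN·m
Load 3 — triangular load w₀=7 kN/m (0→w₀ over full span):
  M_3 = w₀Lx/6 - w₀x³/(6L) = 7·8·2/6 - 7·2³/(6·8) = 35/2 kN·m
Superposition: M = Σ M_i = 147/2 kN·m ≈ 73.500000 kN·m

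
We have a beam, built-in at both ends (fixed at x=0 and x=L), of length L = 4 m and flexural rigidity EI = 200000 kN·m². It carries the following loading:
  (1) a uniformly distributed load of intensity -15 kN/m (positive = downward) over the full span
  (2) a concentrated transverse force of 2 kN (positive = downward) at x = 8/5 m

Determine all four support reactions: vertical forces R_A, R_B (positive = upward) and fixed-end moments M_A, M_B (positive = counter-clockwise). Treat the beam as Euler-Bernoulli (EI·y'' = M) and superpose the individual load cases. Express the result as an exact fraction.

R_A = -3588/125 kN, M_A = -2356/125 kN·m, R_B = -3662/125 kN, M_B = 2404/125 kN·m

Load 1 — uniform load w=-15 kN/m over full span:
  R_A = wL/2 = (-15)·4/2 = -30 kN
  M_A = wL²/12 = (-15)·4²/12 = -20 kN·m
  R_B = wL/2 = (-15)·4/2 = -30 kN
  M_B = -wL²/12 = -(-15)·4²/12 = 20 kN·m
Load 2 — point force P=2 kN at a=8/5 m (b=L-a=12/5):
  R_A = Pb²(3a+b)/L³ = 2·(12/5)²·(3·(8/5)+(12/5))/4³ = 162/125 kN
  M_A = Pab²/L² = 2·(8/5)·(12/5)²/4² = 144/125 kN·m
  R_B = Pa²(a+3b)/L³ = 2·(8/5)²·((8/5)+3·(12/5))/4³ = 88/125 kN
  M_B = -Pa²b/L² = -2·(8/5)²·(12/5)/4² = -96/125 kN·m
Superposition: R_A = -3588/125 kN, M_A = -2356/125 kN·m, R_B = -3662/125 kN, M_B = 2404/125 kN·m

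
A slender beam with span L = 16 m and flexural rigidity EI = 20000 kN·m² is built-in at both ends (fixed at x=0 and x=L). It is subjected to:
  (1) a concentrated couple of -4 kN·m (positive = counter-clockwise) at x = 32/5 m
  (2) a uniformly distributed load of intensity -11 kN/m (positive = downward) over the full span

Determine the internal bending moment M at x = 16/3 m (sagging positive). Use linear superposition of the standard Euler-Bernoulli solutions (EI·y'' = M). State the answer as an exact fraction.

Load 1 — applied couple M₀=-4 kN·m at a=32/5 m (b=L-a=48/5):
  M_1 = R_Ax - M_A  [x≤a] with R_A=-9/25, M_A=-12/25 = (-9/25)·(16/3) - (-12/25) = -36/25 kN·m
Load 2 — uniform load w=-11 kN/m over full span:
  M_2 = wLx/2 - wL²/12 - wx²/2 = (-11)·16·(16/3)/2 - (-11)·16²/12 - (-11)·(16/3)²/2 = -704/9 kN·m
Superposition: M = Σ M_i = -17924/225 kN·m ≈ -79.662222 kN·m

M(16/3) = -17924/225 kN·m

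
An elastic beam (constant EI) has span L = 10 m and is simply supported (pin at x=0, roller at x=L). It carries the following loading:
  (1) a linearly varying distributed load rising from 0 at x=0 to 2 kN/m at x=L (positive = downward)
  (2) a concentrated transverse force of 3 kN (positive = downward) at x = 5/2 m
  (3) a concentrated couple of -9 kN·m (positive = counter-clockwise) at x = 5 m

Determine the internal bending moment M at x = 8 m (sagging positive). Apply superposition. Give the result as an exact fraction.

Load 1 — triangular load w₀=2 kN/m (0→w₀ over full span):
  M_1 = w₀Lx/6 - w₀x³/(6L) = 2·10·8/6 - 2·8³/(6·10) = 48/5 kN·m
Load 2 — point force P=3 kN at a=5/2 m (b=L-a=15/2):
  M_2 = Pa(L-x)/L  [x>a] = 3·(5/2)·(10-8)/10 = 3/2 kN·m
Load 3 — applied couple M₀=-9 kN·m at a=5 m (b=L-a=5):
  M_3 = M₀x/L - M₀  [x>a] = (-9)·8/10 - (-9) = 9/5 kN·m
Superposition: M = Σ M_i = 129/10 kN·m ≈ 12.900000 kN·m

M(8) = 129/10 kN·m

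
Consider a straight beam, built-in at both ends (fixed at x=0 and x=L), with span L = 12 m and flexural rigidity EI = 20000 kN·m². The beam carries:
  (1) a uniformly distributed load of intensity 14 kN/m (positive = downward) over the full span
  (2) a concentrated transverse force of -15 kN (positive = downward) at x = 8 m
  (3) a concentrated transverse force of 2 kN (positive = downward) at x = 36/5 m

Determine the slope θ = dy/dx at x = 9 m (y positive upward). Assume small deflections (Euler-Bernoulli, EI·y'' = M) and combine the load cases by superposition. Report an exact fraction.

Load 1 — uniform load w=14 kN/m over full span:
  θ_1 = -wx(L-x)(L-2x)/(12EI) = -14·9·(12-9)·(12-2·9)/(12·20000) = 189/20000 rad
Load 2 — point force P=-15 kN at a=8 m (b=L-a=4):
  θ_2 = Pa²(L-x)(2bL-(3b+a)(L-x))/(2L³EI)  [x>a] = (-15)·8²·(12-9)·(2·4·12-(3·4+8)·(12-9))/(2·12³·20000) = -3/2000 rad
Load 3 — point force P=2 kN at a=36/5 m (b=L-a=24/5):
  θ_3 = Pa²(L-x)(2bL-(3b+a)(L-x))/(2L³EI)  [x>a] = 2·(36/5)²·(12-9)·(2·(24/5)·12-(3·(24/5)+(36/5))·(12-9))/(2·12³·20000) = 567/2500000 rad
Superposition: θ = Σ θ_i = 10221/1250000 rad ≈ 0.008177 rad

θ(9) = 10221/1250000 rad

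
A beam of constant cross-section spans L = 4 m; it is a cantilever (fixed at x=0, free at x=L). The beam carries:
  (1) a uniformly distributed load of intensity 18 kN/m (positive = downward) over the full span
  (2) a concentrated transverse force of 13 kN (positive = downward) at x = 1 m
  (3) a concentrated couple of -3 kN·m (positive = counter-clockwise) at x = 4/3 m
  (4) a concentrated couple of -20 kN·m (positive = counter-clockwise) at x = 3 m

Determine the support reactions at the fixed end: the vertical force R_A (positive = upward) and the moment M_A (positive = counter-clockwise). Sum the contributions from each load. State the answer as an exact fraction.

R_A = 85 kN, M_A = 180 kN·m

Load 1 — uniform load w=18 kN/m over full span:
  R_A = wL = 18·4 = 72 kN
  M_A = wL²/2 = 18·4²/2 = 144 kN·m
Load 2 — point force P=13 kN at a=1 m (b=L-a=3):
  R_A = P = 13 kN
  M_A = Pa = 13·1 = 13 kN·m
Load 3 — applied couple M₀=-3 kN·m at a=4/3 m (b=L-a=8/3):
  R_A = 0 kN
  M_A = -M₀ = -(-3) = 3 kN·m
Load 4 — applied couple M₀=-20 kN·m at a=3 m (b=L-a=1):
  R_A = 0 kN
  M_A = -M₀ = -(-20) = 20 kN·m
Superposition: R_A = 85 kN, M_A = 180 kN·m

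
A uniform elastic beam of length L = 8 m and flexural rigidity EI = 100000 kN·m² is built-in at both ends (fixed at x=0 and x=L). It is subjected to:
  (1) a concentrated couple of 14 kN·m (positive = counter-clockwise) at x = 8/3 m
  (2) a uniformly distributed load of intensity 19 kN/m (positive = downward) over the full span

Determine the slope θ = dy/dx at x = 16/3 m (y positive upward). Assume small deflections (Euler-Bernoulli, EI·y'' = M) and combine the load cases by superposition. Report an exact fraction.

Load 1 — applied couple M₀=14 kN·m at a=8/3 m (b=L-a=16/3):
  θ_1 = (R_Ax²/2 - M_Ax - M₀(x-a))/EI  [x>a] with R_A=7/3, M_A=0 = ((7/3)·(16/3)²/2 - 0·(16/3) - 14·((16/3)-(8/3)))/100000 = -7/168750 rad
Load 2 — uniform load w=19 kN/m over full span:
  θ_2 = -wx(L-x)(L-2x)/(12EI) = -19·(16/3)·(8-(16/3))·(8-2·(16/3))/(12·100000) = 152/253125 rad
Superposition: θ = Σ θ_i = 283/506250 rad ≈ 0.000559 rad

θ(16/3) = 283/506250 rad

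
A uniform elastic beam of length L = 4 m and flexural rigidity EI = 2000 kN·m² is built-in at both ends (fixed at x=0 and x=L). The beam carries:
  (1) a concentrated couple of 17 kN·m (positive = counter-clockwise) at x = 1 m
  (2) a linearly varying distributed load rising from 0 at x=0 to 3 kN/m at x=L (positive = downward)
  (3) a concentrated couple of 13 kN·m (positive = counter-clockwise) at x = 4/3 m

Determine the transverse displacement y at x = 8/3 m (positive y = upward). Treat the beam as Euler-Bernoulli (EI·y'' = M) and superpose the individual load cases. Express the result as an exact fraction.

Load 1 — applied couple M₀=17 kN·m at a=1 m (b=L-a=3):
  y_1 = (R_Ax³/6 - M_Ax²/2 - M₀(x-a)²/2)/EI  [x>a] with R_A=153/32, M_A=-51/16 = ((153/32)·(8/3)³/6 - (-51/16)·(8/3)²/2 - 17·((8/3)-1)²/2)/2000 = 17/12000 m
Load 2 — triangular load w₀=3 kN/m (0→w₀ over full span):
  y_2 = -w₀x²(L-x)²(x+2L)/(120LEI) = -3·(8/3)²·(4-(8/3))²·((8/3)+2·4)/(120·4·2000) = -64/151875 m
Load 3 — applied couple M₀=13 kN·m at a=4/3 m (b=L-a=8/3):
  y_3 = (R_Ax³/6 - M_Ax²/2 - M₀(x-a)²/2)/EI  [x>a] with R_A=13/3, M_A=0 = ((13/3)·(8/3)³/6 - 0·(8/3)²/2 - 13·((8/3)-(4/3))²/2)/2000 = 13/12150 m
Superposition: y = Σ y_i = 10037/4860000 m ≈ 0.002065 m

y(8/3) = 10037/4860000 m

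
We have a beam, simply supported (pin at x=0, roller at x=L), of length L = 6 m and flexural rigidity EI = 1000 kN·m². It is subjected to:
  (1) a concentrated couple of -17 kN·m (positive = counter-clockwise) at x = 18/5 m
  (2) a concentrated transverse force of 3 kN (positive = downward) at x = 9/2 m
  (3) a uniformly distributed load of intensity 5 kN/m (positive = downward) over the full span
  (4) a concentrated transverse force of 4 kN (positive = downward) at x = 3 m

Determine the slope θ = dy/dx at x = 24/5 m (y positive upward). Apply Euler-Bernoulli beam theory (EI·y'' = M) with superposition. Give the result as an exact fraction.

θ(24/5) = 35269/800000 rad

Load 1 — applied couple M₀=-17 kN·m at a=18/5 m (b=L-a=12/5):
  θ_1 = (M₀x²/(2L)-M₀(x-a)+C₁)/EI  [x>a] with C₁=M₀(3b²-L²)/(6L)=221/25 = ((-17)·(24/5)²/(2·6)-(-17)·((24/5)-(18/5))+(221/25))/1000 = -17/5000 rad
Load 2 — point force P=3 kN at a=9/2 m (b=L-a=3/2):
  θ_2 = -Pa(2L²-6Lx+3x²+a²)/(6LEI)  [x>a] = -3·(9/2)·(2·6²-6·6·(24/5)+3·(24/5)²+(9/2)²)/(6·6·1000) = 3429/800000 rad
Load 3 — uniform load w=5 kN/m over full span:
  θ_3 = -w(L³-6Lx²+4x³)/(24EI) = -5·(6³-6·6·(24/5)²+4·(24/5)³)/(24·1000) = 891/25000 rad
Load 4 — point force P=4 kN at a=3 m (b=L-a=3):
  θ_4 = -Pa(2L²-6Lx+3x²+a²)/(6LEI)  [x>a] = -4·3·(2·6²-6·6·(24/5)+3·(24/5)²+3²)/(6·6·1000) = 189/25000 rad
Superposition: θ = Σ θ_i = 35269/800000 rad ≈ 0.044086 rad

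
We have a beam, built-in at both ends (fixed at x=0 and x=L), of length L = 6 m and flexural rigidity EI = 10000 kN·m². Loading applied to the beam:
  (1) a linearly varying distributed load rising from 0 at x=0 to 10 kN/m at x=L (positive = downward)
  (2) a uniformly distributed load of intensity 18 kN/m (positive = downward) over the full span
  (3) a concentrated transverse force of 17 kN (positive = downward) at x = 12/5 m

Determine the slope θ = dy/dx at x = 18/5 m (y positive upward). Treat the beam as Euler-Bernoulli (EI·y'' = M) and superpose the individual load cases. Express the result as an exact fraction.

Load 1 — triangular load w₀=10 kN/m (0→w₀ over full span):
  θ_1 = -w₀(2x(L-x)(L-2x)(x+2L)+x²(L-x)²)/(120LEI) = -10·(2·(18/5)·(6-(18/5))·(6-2·(18/5))·((18/5)+2·6)+(18/5)²·(6-(18/5))²)/(120·6·10000) = 27/78125 rad
Load 2 — uniform load w=18 kN/m over full span:
  θ_2 = -wx(L-x)(L-2x)/(12EI) = -18·(18/5)·(6-(18/5))·(6-2·(18/5))/(12·10000) = 243/156250 rad
Load 3 — point force P=17 kN at a=12/5 m (b=L-a=18/5):
  θ_3 = Pa²(L-x)(2bL-(3b+a)(L-x))/(2L³EI)  [x>a] = 17·(12/5)²·(6-(18/5))·(2·(18/5)·6-(3·(18/5)+(12/5))·(6-(18/5)))/(2·6³·10000) = 1224/1953125 rad
Superposition: θ = Σ θ_i = 9873/3906250 rad ≈ 0.002527 rad

θ(18/5) = 9873/3906250 rad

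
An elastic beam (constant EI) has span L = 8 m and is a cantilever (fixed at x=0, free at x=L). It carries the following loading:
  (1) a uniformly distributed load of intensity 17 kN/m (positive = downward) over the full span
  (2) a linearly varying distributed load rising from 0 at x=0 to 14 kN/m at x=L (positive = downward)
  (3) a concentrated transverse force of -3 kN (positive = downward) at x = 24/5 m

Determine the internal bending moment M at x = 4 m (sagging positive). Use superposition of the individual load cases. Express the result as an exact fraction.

M(4) = -3404/15 kN·m

Load 1 — uniform load w=17 kN/m over full span:
  M_1 = -w(L-x)²/2 = -17·(8-4)²/2 = -136 kN·m
Load 2 — triangular load w₀=14 kN/m (0→w₀ over full span):
  M_2 = w₀Lx/2 - w₀L²/3 - w₀x³/(6L) = 14·8·4/2 - 14·8²/3 - 14·4³/(6·8) = -280/3 kN·m
Load 3 — point force P=-3 kN at a=24/5 m (b=L-a=16/5):
  M_3 = -P(a-x)  [x≤a] = -(-3)·((24/5)-4) = 12/5 kN·m
Superposition: M = Σ M_i = -3404/15 kN·m ≈ -226.933333 kN·m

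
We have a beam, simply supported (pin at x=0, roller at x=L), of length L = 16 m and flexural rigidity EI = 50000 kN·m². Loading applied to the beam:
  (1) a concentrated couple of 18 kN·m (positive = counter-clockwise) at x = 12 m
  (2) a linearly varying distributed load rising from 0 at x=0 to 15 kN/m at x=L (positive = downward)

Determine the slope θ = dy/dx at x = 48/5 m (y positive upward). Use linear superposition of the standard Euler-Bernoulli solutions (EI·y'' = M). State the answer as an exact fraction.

θ(48/5) = 123599/18750000 rad

Load 1 — applied couple M₀=18 kN·m at a=12 m (b=L-a=4):
  θ_1 = (M₀x²/(2L)+C₁)/EI  [x≤a] with C₁=M₀(3b²-L²)/(6L)=-39 = (18·(48/5)²/(2·16)+(-39))/50000 = 321/1250000 rad
Load 2 — triangular load w₀=15 kN/m (0→w₀ over full span):
  θ_2 = -w₀(7L⁴-30L²x²+15x⁴)/(360LEI) = -15·(7·16⁴-30·16²·(48/5)²+15·(48/5)⁴)/(360·16·50000) = 7424/1171875 rad
Superposition: θ = Σ θ_i = 123599/18750000 rad ≈ 0.006592 rad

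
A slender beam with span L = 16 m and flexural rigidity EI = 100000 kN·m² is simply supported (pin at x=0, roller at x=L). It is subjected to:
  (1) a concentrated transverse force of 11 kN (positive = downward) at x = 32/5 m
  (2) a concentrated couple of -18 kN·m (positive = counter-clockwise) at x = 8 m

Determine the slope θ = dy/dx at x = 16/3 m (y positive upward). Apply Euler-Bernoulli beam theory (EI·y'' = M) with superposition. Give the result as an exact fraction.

Load 1 — point force P=11 kN at a=32/5 m (b=L-a=48/5):
  θ_1 = -Pb(L²-b²-3x²)/(6LEI)  [x≤a] = -11·(48/5)·(16²-(48/5)²-3·(16/3)²)/(6·16·100000) = -1012/1171875 rad
Load 2 — applied couple M₀=-18 kN·m at a=8 m (b=L-a=8):
  θ_2 = (M₀x²/(2L)+C₁)/EI  [x≤a] with C₁=M₀(3b²-L²)/(6L)=12 = ((-18)·(16/3)²/(2·16)+12)/100000 = -1/25000 rad
Superposition: θ = Σ θ_i = -8471/9375000 rad ≈ -0.000904 rad

θ(16/3) = -8471/9375000 rad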